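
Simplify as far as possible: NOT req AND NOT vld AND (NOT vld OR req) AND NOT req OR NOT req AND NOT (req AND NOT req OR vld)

NOT req AND NOT vld AND (NOT vld OR req) AND NOT req OR NOT req AND NOT (req AND NOT req OR vld)
= NOT req AND NOT vld AND NOT req OR NOT req AND NOT (req AND NOT req OR vld)
= NOT req AND NOT vld AND NOT req OR NOT req AND NOT vld
= NOT req AND NOT vld

NOT req AND NOT vld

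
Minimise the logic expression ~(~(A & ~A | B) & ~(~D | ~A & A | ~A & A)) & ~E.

~(~(A & ~A | B) & ~(~D | ~A & A | ~A & A)) & ~E
= ~(~(A & ~A | B) & ~(~D | ~A & A)) & ~E   — idempotence
= (A & ~A | B | ~D | ~A & A) & ~E   — De Morgan
= (A & ~A | B | ~D) & ~E   — complement / identity
= (B | ~D) & ~E   — complement / identity

(B | ~D) & ~E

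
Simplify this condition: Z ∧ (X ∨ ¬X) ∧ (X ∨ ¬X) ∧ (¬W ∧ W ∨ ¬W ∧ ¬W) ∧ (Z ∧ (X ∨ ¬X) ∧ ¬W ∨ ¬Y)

Z ∧ ¬W

Z ∧ (X ∨ ¬X) ∧ (X ∨ ¬X) ∧ (¬W ∧ W ∨ ¬W ∧ ¬W) ∧ (Z ∧ (X ∨ ¬X) ∧ ¬W ∨ ¬Y)
= Z ∧ (X ∨ ¬X) ∧ (X ∨ ¬X) ∧ ¬W ∧ (Z ∧ (X ∨ ¬X) ∧ ¬W ∨ ¬Y)   [distribution]
= Z ∧ (X ∨ ¬X) ∧ ¬W ∧ (Z ∧ (X ∨ ¬X) ∧ ¬W ∨ ¬Y)   [idempotence]
= Z ∧ (X ∨ ¬X) ∧ ¬W   [absorption]
= Z ∧ ¬W   [complement / identity]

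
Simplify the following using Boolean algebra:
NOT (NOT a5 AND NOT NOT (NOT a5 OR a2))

a5

NOT (NOT a5 AND NOT NOT (NOT a5 OR a2))
= NOT (NOT a5 AND (NOT a5 OR a2))
= NOT NOT a5
= a5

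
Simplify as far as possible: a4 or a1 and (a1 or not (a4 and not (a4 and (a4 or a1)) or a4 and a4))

a4 or a1

a4 or a1 and (a1 or not (a4 and not (a4 and (a4 or a1)) or a4 and a4))
= a4 or a1 and (a1 or not (a4 and not a4 or a4 and a4))   (absorption)
= a4 or a1 and (a1 or not a4)   (distribution)
= a4 or a1   (absorption)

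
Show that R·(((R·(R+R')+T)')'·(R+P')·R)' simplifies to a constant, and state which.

0

R·(((R·(R+R')+T)')'·(R+P')·R)'
= R·(((R·(R+R')+T)')'·R)'
= R·((R·(R+R')+T)·R)'
= R·((R+T)·R)'
= R·R'
= 0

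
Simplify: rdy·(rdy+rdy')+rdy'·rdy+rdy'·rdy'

1

rdy·(rdy+rdy')+rdy'·rdy+rdy'·rdy'
= rdy·(rdy+rdy')+(rdy+rdy')·rdy'   [distribution]
= rdy+rdy'   [distribution]
= 1   [complement]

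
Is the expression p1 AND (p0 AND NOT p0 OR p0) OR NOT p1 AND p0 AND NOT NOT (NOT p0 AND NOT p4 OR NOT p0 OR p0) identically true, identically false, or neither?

neither

p1 AND (p0 AND NOT p0 OR p0) OR NOT p1 AND p0 AND NOT NOT (NOT p0 AND NOT p4 OR NOT p0 OR p0)
= p1 AND p0 OR NOT p1 AND p0 AND NOT NOT (NOT p0 AND NOT p4 OR NOT p0 OR p0)   [complement / identity]
= p1 AND p0 OR NOT p1 AND p0 AND NOT NOT (NOT p0 OR p0)   [absorption]
= p1 AND p0 OR NOT p1 AND p0 AND (NOT p0 OR p0)   [double negation]
= p1 AND p0 OR NOT p1 AND p0   [complement / identity]
= p0   [distribution]
This depends on p0, so it is not a constant.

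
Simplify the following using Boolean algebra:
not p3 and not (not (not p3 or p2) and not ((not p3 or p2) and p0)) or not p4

not p3 and not (not (not p3 or p2) and not ((not p3 or p2) and p0)) or not p4
= not p3 and (not p3 or p2 or (not p3 or p2) and p0) or not p4   [De Morgan]
= not p3 and (not p3 or p2) or not p4   [absorption]
= not p3 or not p4   [absorption]

not p3 or not p4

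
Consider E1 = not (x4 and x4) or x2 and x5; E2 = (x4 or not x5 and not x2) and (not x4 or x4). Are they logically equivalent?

No

E1: not (x4 and x4) or x2 and x5
    = not x4 or x2 and x5
E2: (x4 or not x5 and not x2) and (not x4 or x4)
    = x4 or not x5 and not x2
These differ: at x2=1, x4=0, x5=1, E1 = 1 but E2 = 0.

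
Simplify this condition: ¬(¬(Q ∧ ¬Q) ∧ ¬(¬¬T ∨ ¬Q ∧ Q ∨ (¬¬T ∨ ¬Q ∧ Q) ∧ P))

¬(¬(Q ∧ ¬Q) ∧ ¬(¬¬T ∨ ¬Q ∧ Q ∨ (¬¬T ∨ ¬Q ∧ Q) ∧ P))
= ¬(¬(Q ∧ ¬Q) ∧ ¬(¬¬T ∨ ¬Q ∧ Q))   — absorption
= Q ∧ ¬Q ∨ ¬¬T ∨ ¬Q ∧ Q   — De Morgan
= ¬¬T ∨ ¬Q ∧ Q   — complement / identity
= ¬¬T   — complement / identity
= T   — double negation

T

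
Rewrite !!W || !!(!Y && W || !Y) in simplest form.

!!W || !!(!Y && W || !Y)
= W || !!(!Y && W || !Y)   (double negation)
= W || !!!Y   (absorption)
= W || !Y   (double negation)

W || !Y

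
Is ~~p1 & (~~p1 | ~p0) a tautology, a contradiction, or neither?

neither

~~p1 & (~~p1 | ~p0)
= ~~p1   [absorption]
= p1   [double negation]
This depends on p1, so it is not a constant.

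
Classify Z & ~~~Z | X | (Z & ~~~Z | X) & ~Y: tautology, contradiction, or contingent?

contingent

Z & ~~~Z | X | (Z & ~~~Z | X) & ~Y
= Z & ~~~Z | X   [absorption]
= Z & ~Z | X   [double negation]
= X   [complement / identity]
This depends on X, so it is not a constant.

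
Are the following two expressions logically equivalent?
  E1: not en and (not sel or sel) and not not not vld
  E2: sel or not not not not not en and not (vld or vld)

No

E1: not en and (not sel or sel) and not not not vld
    = not en and not not not vld   [complement / identity]
    = not en and not vld   [double negation]
E2: sel or not not not not not en and not (vld or vld)
    = sel or not not not not not en and not vld   [idempotence]
    = sel or not not not en and not vld   [double negation]
    = sel or not en and not vld   [double negation]
These differ: at en=1, sel=1, vld=0, E1 = 0 but E2 = 1.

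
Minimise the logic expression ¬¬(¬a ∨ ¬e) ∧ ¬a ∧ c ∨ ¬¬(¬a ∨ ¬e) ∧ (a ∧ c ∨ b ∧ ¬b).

(¬a ∨ ¬e) ∧ c

¬¬(¬a ∨ ¬e) ∧ ¬a ∧ c ∨ ¬¬(¬a ∨ ¬e) ∧ (a ∧ c ∨ b ∧ ¬b)
= ¬¬(¬a ∨ ¬e) ∧ (¬a ∧ c ∨ a ∧ c ∨ b ∧ ¬b)   [distribution]
= (¬a ∨ ¬e) ∧ (¬a ∧ c ∨ a ∧ c ∨ b ∧ ¬b)   [double negation]
= (¬a ∨ ¬e) ∧ (¬a ∧ c ∨ a ∧ c)   [complement / identity]
= (¬a ∨ ¬e) ∧ c   [distribution]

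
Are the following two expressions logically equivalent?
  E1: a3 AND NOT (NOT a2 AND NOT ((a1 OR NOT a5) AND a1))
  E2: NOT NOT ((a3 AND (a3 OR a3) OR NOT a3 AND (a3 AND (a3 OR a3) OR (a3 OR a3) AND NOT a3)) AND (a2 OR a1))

E1: a3 AND NOT (NOT a2 AND NOT ((a1 OR NOT a5) AND a1))
    = a3 AND NOT (NOT a2 AND NOT a1)
    = a3 AND (a2 OR a1)
E2: NOT NOT ((a3 AND (a3 OR a3) OR NOT a3 AND (a3 AND (a3 OR a3) OR (a3 OR a3) AND NOT a3)) AND (a2 OR a1))
    = NOT NOT ((a3 AND (a3 OR a3) OR NOT a3 AND (a3 OR a3)) AND (a2 OR a1))
    = NOT NOT ((a3 OR a3) AND (a2 OR a1))
    = NOT NOT (a3 AND (a2 OR a1))
    = a3 AND (a2 OR a1)
Both reduce to a3 AND (a2 OR a1), so they are equivalent.

Yes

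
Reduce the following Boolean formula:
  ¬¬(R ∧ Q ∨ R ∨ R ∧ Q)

¬¬(R ∧ Q ∨ R ∨ R ∧ Q)
= ¬¬(R ∨ R ∧ Q)   (absorption)
= ¬¬R   (absorption)
= R   (double negation)

R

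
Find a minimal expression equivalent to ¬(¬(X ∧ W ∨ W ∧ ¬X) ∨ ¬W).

W

¬(¬(X ∧ W ∨ W ∧ ¬X) ∨ ¬W)
= ¬(¬W ∨ ¬W)   — distribution
= W ∧ W   — De Morgan
= W   — idempotence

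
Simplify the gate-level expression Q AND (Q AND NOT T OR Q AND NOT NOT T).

Q AND (Q AND NOT T OR Q AND NOT NOT T)
= Q AND (Q AND NOT T OR Q AND T)
= Q AND Q
= Q

Q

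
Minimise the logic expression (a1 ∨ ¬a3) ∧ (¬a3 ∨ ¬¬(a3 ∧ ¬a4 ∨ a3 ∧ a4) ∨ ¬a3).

¬a3 ∨ a1

(a1 ∨ ¬a3) ∧ (¬a3 ∨ ¬¬(a3 ∧ ¬a4 ∨ a3 ∧ a4) ∨ ¬a3)
= (a1 ∨ ¬a3) ∧ (¬a3 ∨ ¬¬a3 ∨ ¬a3)   (distribution)
= (a1 ∨ ¬a3) ∧ (¬a3 ∨ a3 ∨ ¬a3)   (double negation)
= ¬a3 ∨ a1 ∧ (¬a3 ∨ a3)   (distribution)
= ¬a3 ∨ a1   (complement / identity)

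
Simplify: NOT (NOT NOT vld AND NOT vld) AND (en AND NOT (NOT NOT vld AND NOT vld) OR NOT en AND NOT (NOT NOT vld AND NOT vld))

NOT (NOT NOT vld AND NOT vld) AND (en AND NOT (NOT NOT vld AND NOT vld) OR NOT en AND NOT (NOT NOT vld AND NOT vld))
= NOT (NOT NOT vld AND NOT vld) AND NOT (NOT NOT vld AND NOT vld)   (distribution)
= NOT (NOT NOT vld AND NOT vld)   (idempotence)
= NOT vld OR vld   (De Morgan)
= TRUE   (complement)

TRUE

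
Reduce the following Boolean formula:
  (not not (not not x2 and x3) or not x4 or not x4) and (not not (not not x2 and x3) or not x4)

x2 and x3 or not x4

(not not (not not x2 and x3) or not x4 or not x4) and (not not (not not x2 and x3) or not x4)
= not not (not not x2 and x3) or not x4   [absorption]
= not not (x2 and x3) or not x4   [double negation]
= x2 and x3 or not x4   [double negation]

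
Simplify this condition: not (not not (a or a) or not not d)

not (not not (a or a) or not not d)
= not (a or a) and not d   [De Morgan]
= not a and not d   [idempotence]

not a and not d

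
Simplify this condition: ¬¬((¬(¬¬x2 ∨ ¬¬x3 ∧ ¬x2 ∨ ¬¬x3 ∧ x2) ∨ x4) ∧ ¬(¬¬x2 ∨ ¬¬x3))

¬¬((¬(¬¬x2 ∨ ¬¬x3 ∧ ¬x2 ∨ ¬¬x3 ∧ x2) ∨ x4) ∧ ¬(¬¬x2 ∨ ¬¬x3))
= ¬¬((¬(¬¬x2 ∨ ¬¬x3) ∨ x4) ∧ ¬(¬¬x2 ∨ ¬¬x3))
= ¬¬¬(¬¬x2 ∨ ¬¬x3)
= ¬¬(¬x2 ∧ ¬x3)
= ¬x2 ∧ ¬x3

¬x2 ∧ ¬x3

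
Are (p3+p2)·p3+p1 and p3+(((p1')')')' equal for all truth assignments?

Yes

E1: (p3+p2)·p3+p1
    = p3+p1   — absorption
E2: p3+(((p1')')')'
    = p3+(p1')'   — double negation
    = p3+p1   — double negation
Both reduce to p3+p1, so they are equivalent.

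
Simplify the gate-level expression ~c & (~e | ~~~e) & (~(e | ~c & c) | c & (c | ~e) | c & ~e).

~c & ~e

~c & (~e | ~~~e) & (~(e | ~c & c) | c & (c | ~e) | c & ~e)
= ~c & (~e | ~~~e) & (~(e | ~c & c) | c | c & ~e)   [absorption]
= ~c & (~e | ~~~e) & (~e | c | c & ~e)   [complement / identity]
= ~c & (~e | ~e) & (~e | c | c & ~e)   [double negation]
= ~c & (~e | ~e & (c | c & ~e))   [distribution]
= ~c & (~e | ~e & c)   [absorption]
= ~c & ~e   [absorption]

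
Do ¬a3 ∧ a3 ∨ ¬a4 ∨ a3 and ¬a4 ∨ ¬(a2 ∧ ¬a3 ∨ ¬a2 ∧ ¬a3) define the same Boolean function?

E1: ¬a3 ∧ a3 ∨ ¬a4 ∨ a3
    = ¬a4 ∨ a3   — complement / identity
E2: ¬a4 ∨ ¬(a2 ∧ ¬a3 ∨ ¬a2 ∧ ¬a3)
    = ¬a4 ∨ ¬¬a3   — distribution
    = ¬a4 ∨ a3   — double negation
Both reduce to ¬a4 ∨ a3, so they are equivalent.

Yes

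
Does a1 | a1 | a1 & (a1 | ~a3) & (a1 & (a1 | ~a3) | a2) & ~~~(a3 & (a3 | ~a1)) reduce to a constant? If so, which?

a1 | a1 | a1 & (a1 | ~a3) & (a1 & (a1 | ~a3) | a2) & ~~~(a3 & (a3 | ~a1))
= a1 | a1 | a1 & (a1 | ~a3) & ~~~(a3 & (a3 | ~a1))
= a1 | a1 | a1 & ~~~(a3 & (a3 | ~a1))
= a1 | a1 | a1 & ~~~a3
= a1 | a1 | a1 & ~a3
= a1 | a1
= a1
This depends on a1, so it is not a constant.

no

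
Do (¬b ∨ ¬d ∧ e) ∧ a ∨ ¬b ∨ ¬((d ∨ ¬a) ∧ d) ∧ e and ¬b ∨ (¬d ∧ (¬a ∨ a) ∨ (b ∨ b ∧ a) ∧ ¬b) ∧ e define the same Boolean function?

E1: (¬b ∨ ¬d ∧ e) ∧ a ∨ ¬b ∨ ¬((d ∨ ¬a) ∧ d) ∧ e
    = (¬b ∨ ¬d ∧ e) ∧ a ∨ ¬b ∨ ¬d ∧ e   — absorption
    = ¬b ∨ ¬d ∧ e   — absorption
E2: ¬b ∨ (¬d ∧ (¬a ∨ a) ∨ (b ∨ b ∧ a) ∧ ¬b) ∧ e
    = ¬b ∨ (¬d ∧ (¬a ∨ a) ∨ b ∧ ¬b) ∧ e   — absorption
    = ¬b ∨ (¬d ∨ b ∧ ¬b) ∧ e   — complement / identity
    = ¬b ∨ ¬d ∧ e   — complement / identity
Both reduce to ¬b ∨ ¬d ∧ e, so they are equivalent.

Yes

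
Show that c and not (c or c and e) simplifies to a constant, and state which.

c and not (c or c and e)
= c and not c   (absorption)
= False   (complement)

False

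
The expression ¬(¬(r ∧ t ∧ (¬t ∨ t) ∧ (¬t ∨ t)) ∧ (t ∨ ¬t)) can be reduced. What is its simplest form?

r ∧ t

¬(¬(r ∧ t ∧ (¬t ∨ t) ∧ (¬t ∨ t)) ∧ (t ∨ ¬t))
= ¬¬(r ∧ t ∧ (¬t ∨ t) ∧ (¬t ∨ t))   (complement / identity)
= ¬¬(r ∧ t ∧ (¬t ∨ t))   (complement / identity)
= ¬¬(r ∧ t)   (complement / identity)
= r ∧ t   (double negation)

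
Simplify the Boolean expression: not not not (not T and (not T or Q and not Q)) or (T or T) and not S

T

not not not (not T and (not T or Q and not Q)) or (T or T) and not S
= not (not T and (not T or Q and not Q)) or (T or T) and not S   [double negation]
= not (not T and not T) or (T or T) and not S   [complement / identity]
= T or T or (T or T) and not S   [De Morgan]
= T or T   [absorption]
= T   [idempotence]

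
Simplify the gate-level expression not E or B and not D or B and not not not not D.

not E or B and not D or B and not not not not D
= not E or B and not D or B and not not D
= not E or B and not D or B and D
= not E or B

not E or B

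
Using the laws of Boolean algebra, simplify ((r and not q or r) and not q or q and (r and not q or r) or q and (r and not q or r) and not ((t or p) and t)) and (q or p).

r and (q or p)

((r and not q or r) and not q or q and (r and not q or r) or q and (r and not q or r) and not ((t or p) and t)) and (q or p)
= ((r and not q or r) and not q or q and (r and not q or r) or q and (r and not q or r) and not t) and (q or p)   — absorption
= ((r and not q or r) and not q or q and (r and not q or r)) and (q or p)   — absorption
= (r and not q or r) and (q or p)   — distribution
= r and (q or p)   — absorption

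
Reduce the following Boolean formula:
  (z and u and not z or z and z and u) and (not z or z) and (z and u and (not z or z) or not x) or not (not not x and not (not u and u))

(z and u and not z or z and z and u) and (not z or z) and (z and u and (not z or z) or not x) or not (not not x and not (not u and u))
= z and u and (not z or z) and (z and u and (not z or z) or not x) or not (not not x and not (not u and u))   [distribution]
= z and u and (not z or z) and (z and u and (not z or z) or not x) or not x or not u and u   [De Morgan]
= z and u and (not z or z) or not x or not u and u   [absorption]
= z and u and (not z or z) or not x   [complement / identity]
= z and u or not x   [complement / identity]

z and u or not x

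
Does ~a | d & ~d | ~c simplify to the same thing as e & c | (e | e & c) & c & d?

E1: ~a | d & ~d | ~c
    = ~a | ~c   [complement / identity]
E2: e & c | (e | e & c) & c & d
    = e & c | e & c & d   [absorption]
    = e & c   [absorption]
These differ: at a=0, c=0, d=0, e=0, E1 = 1 but E2 = 0.

No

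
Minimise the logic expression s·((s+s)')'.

s

s·((s+s)')'
= s·(s+s)   [double negation]
= s·s   [idempotence]
= s   [idempotence]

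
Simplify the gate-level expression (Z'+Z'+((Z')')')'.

Z

(Z'+Z'+((Z')')')'
= (Z'+Z'+Z')'   [double negation]
= (Z'+Z')'   [idempotence]
= (Z')'   [idempotence]
= Z   [double negation]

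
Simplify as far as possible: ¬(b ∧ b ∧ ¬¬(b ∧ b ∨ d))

¬(b ∧ b ∧ ¬¬(b ∧ b ∨ d))
= ¬(b ∧ b ∧ (b ∧ b ∨ d))   (double negation)
= ¬(b ∧ b)   (absorption)
= ¬b   (idempotence)

¬b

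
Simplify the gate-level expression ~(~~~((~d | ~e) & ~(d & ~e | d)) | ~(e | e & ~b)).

~d & e

~(~~~((~d | ~e) & ~(d & ~e | d)) | ~(e | e & ~b))
= ~(~~~((~d | ~e) & ~(d & ~e | d)) | ~e)   — absorption
= ~(~~~((~d | ~e) & ~d) | ~e)   — absorption
= ~(~((~d | ~e) & ~d) | ~e)   — double negation
= ~(~~d | ~e)   — absorption
= ~d & e   — De Morgan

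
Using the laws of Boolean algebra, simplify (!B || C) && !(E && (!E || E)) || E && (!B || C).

(!B || C) && !(E && (!E || E)) || E && (!B || C)
= (!B || C) && !E || E && (!B || C)
= !B || C

!B || C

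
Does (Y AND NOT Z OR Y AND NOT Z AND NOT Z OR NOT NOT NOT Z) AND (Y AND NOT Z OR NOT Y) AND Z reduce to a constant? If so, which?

yes, False

(Y AND NOT Z OR Y AND NOT Z AND NOT Z OR NOT NOT NOT Z) AND (Y AND NOT Z OR NOT Y) AND Z
= (Y AND NOT Z OR NOT NOT NOT Z) AND (Y AND NOT Z OR NOT Y) AND Z   [absorption]
= (NOT NOT NOT Z AND NOT Y OR Y AND NOT Z) AND Z   [distribution]
= (NOT Z AND NOT Y OR Y AND NOT Z) AND Z   [double negation]
= NOT Z AND Z   [distribution]
= FALSE   [complement]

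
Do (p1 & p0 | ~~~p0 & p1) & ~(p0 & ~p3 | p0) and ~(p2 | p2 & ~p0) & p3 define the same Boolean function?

E1: (p1 & p0 | ~~~p0 & p1) & ~(p0 & ~p3 | p0)
    = (p1 & p0 | ~p0 & p1) & ~(p0 & ~p3 | p0)   (double negation)
    = (p1 & p0 | ~p0 & p1) & ~p0   (absorption)
    = p1 & ~p0   (distribution)
E2: ~(p2 | p2 & ~p0) & p3
    = ~p2 & p3   (absorption)
These differ: at p0=0, p1=1, p2=0, p3=0, E1 = 1 but E2 = 0.

No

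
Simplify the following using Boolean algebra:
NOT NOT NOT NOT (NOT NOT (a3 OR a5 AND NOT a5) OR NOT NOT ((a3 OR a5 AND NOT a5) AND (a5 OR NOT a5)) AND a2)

a3

NOT NOT NOT NOT (NOT NOT (a3 OR a5 AND NOT a5) OR NOT NOT ((a3 OR a5 AND NOT a5) AND (a5 OR NOT a5)) AND a2)
= NOT NOT NOT NOT (NOT NOT (a3 OR a5 AND NOT a5) OR NOT NOT (a3 OR a5 AND NOT a5) AND a2)   [complement / identity]
= NOT NOT NOT NOT NOT NOT (a3 OR a5 AND NOT a5)   [absorption]
= NOT NOT NOT NOT (a3 OR a5 AND NOT a5)   [double negation]
= NOT NOT NOT NOT a3   [complement / identity]
= NOT NOT a3   [double negation]
= a3   [double negation]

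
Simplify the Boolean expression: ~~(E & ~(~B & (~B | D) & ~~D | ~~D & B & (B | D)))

~~(E & ~(~B & (~B | D) & ~~D | ~~D & B & (B | D)))
= ~~(E & ~(~B & (~B | D) & ~~D | ~~D & B))   — absorption
= ~~(E & ~(~B & ~~D | ~~D & B))   — absorption
= ~~(E & ~~~D)   — distribution
= E & ~~~D   — double negation
= E & ~D   — double negation

E & ~D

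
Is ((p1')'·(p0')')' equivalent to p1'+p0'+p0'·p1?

E1: ((p1')'·(p0')')'
    = p1'+p0'
E2: p1'+p0'+p0'·p1
    = p1'+p0'
Both reduce to p1'+p0', so they are equivalent.

Yes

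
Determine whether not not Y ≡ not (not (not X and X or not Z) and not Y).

E1: not not Y
    = Y   — double negation
E2: not (not (not X and X or not Z) and not Y)
    = not X and X or not Z or Y   — De Morgan
    = not Z or Y   — complement / identity
These differ: at X=0, Y=0, Z=0, E1 = 0 but E2 = 1.

No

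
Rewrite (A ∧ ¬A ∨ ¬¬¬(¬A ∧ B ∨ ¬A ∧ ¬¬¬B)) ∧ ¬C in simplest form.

A ∧ ¬C

(A ∧ ¬A ∨ ¬¬¬(¬A ∧ B ∨ ¬A ∧ ¬¬¬B)) ∧ ¬C
= ¬¬¬(¬A ∧ B ∨ ¬A ∧ ¬¬¬B) ∧ ¬C   [complement / identity]
= ¬¬¬(¬A ∧ B ∨ ¬A ∧ ¬B) ∧ ¬C   [double negation]
= ¬¬¬¬A ∧ ¬C   [distribution]
= ¬¬A ∧ ¬C   [double negation]
= A ∧ ¬C   [double negation]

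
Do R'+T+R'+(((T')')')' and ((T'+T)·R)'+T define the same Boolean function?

E1: R'+T+R'+(((T')')')'
    = R'+T+R'+(T')'
    = R'+T+R'+T
    = R'+T
E2: ((T'+T)·R)'+T
    = R'+T
Both reduce to R'+T, so they are equivalent.

Yes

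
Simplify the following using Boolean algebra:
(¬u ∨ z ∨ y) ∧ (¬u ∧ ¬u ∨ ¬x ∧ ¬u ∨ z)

¬u ∨ z

(¬u ∨ z ∨ y) ∧ (¬u ∧ ¬u ∨ ¬x ∧ ¬u ∨ z)
= (¬u ∨ z ∨ y) ∧ ((¬u ∨ ¬x) ∧ ¬u ∨ z)   [distribution]
= (¬u ∨ z ∨ y) ∧ (¬u ∨ z)   [absorption]
= ¬u ∨ z   [absorption]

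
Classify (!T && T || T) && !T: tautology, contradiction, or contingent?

contradiction

(!T && T || T) && !T
= T && !T   — complement / identity
= false   — complement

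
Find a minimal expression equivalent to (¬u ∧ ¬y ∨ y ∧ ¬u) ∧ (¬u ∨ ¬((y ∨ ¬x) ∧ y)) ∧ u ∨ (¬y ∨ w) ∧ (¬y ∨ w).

(¬u ∧ ¬y ∨ y ∧ ¬u) ∧ (¬u ∨ ¬((y ∨ ¬x) ∧ y)) ∧ u ∨ (¬y ∨ w) ∧ (¬y ∨ w)
= (¬u ∧ ¬y ∨ y ∧ ¬u) ∧ (¬u ∨ ¬y) ∧ u ∨ (¬y ∨ w) ∧ (¬y ∨ w)
= ¬u ∧ (¬u ∨ ¬y) ∧ u ∨ (¬y ∨ w) ∧ (¬y ∨ w)
= ¬u ∧ u ∨ (¬y ∨ w) ∧ (¬y ∨ w)
= ¬u ∧ u ∨ ¬y ∨ w
= ¬y ∨ w

¬y ∨ w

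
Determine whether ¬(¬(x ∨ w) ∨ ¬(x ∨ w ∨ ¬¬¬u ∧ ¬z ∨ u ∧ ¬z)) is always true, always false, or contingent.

contingent

¬(¬(x ∨ w) ∨ ¬(x ∨ w ∨ ¬¬¬u ∧ ¬z ∨ u ∧ ¬z))
= ¬(¬(x ∨ w) ∨ ¬(x ∨ w ∨ ¬u ∧ ¬z ∨ u ∧ ¬z))   (double negation)
= ¬(¬(x ∨ w) ∨ ¬(x ∨ w ∨ ¬z))   (distribution)
= (x ∨ w) ∧ (x ∨ w ∨ ¬z)   (De Morgan)
= x ∨ w   (absorption)
This depends on w, x, so it is not a constant.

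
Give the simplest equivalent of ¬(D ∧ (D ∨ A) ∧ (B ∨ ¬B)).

¬(D ∧ (D ∨ A) ∧ (B ∨ ¬B))
= ¬(D ∧ (D ∨ A))   [complement / identity]
= ¬D   [absorption]

¬D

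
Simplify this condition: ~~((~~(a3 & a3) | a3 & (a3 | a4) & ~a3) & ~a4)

a3 & ~a4

~~((~~(a3 & a3) | a3 & (a3 | a4) & ~a3) & ~a4)
= ~~((~~(a3 & a3) | a3 & ~a3) & ~a4)   — absorption
= (~~(a3 & a3) | a3 & ~a3) & ~a4   — double negation
= (a3 & a3 | a3 & ~a3) & ~a4   — double negation
= a3 & ~a4   — distribution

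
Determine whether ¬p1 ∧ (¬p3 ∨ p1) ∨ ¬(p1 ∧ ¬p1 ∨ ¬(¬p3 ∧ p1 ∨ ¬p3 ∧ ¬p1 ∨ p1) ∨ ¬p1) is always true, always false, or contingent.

contingent

¬p1 ∧ (¬p3 ∨ p1) ∨ ¬(p1 ∧ ¬p1 ∨ ¬(¬p3 ∧ p1 ∨ ¬p3 ∧ ¬p1 ∨ p1) ∨ ¬p1)
= ¬p1 ∧ (¬p3 ∨ p1) ∨ ¬(p1 ∧ ¬p1 ∨ ¬(¬p3 ∨ p1) ∨ ¬p1)
= ¬p1 ∧ (¬p3 ∨ p1) ∨ ¬(¬(¬p3 ∨ p1) ∨ ¬p1)
= ¬p1 ∧ (¬p3 ∨ p1) ∨ (¬p3 ∨ p1) ∧ p1
= ¬p3 ∨ p1
This depends on p1, p3, so it is not a constant.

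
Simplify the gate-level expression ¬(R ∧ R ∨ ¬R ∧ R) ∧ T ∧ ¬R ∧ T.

¬R ∧ T

¬(R ∧ R ∨ ¬R ∧ R) ∧ T ∧ ¬R ∧ T
= ¬R ∧ T ∧ ¬R ∧ T   (distribution)
= ¬R ∧ T   (idempotence)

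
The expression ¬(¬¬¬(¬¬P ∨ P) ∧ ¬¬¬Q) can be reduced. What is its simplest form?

P ∨ Q

¬(¬¬¬(¬¬P ∨ P) ∧ ¬¬¬Q)
= ¬(¬(¬¬P ∨ P) ∧ ¬¬¬Q)   [double negation]
= ¬(¬(¬¬P ∨ P) ∧ ¬Q)   [double negation]
= ¬(¬(P ∨ P) ∧ ¬Q)   [double negation]
= P ∨ P ∨ Q   [De Morgan]
= P ∨ Q   [idempotence]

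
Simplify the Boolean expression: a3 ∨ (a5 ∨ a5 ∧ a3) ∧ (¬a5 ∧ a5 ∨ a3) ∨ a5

a3 ∨ (a5 ∨ a5 ∧ a3) ∧ (¬a5 ∧ a5 ∨ a3) ∨ a5
= a3 ∨ (a5 ∨ a5 ∧ a3) ∧ a3 ∨ a5   — complement / identity
= a3 ∨ a5 ∧ a3 ∨ a5   — absorption
= a3 ∨ a5   — absorption

a3 ∨ a5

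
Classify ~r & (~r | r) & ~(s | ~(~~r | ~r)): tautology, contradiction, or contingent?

contingent

~r & (~r | r) & ~(s | ~(~~r | ~r))
= ~r & ~(s | ~(~~r | ~r))   [complement / identity]
= ~r & ~(s | ~r & r)   [De Morgan]
= ~r & ~s   [complement / identity]
This depends on r, s, so it is not a constant.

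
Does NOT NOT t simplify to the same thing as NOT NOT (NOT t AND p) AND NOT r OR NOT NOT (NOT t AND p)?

E1: NOT NOT t
    = t   (double negation)
E2: NOT NOT (NOT t AND p) AND NOT r OR NOT NOT (NOT t AND p)
    = NOT NOT (NOT t AND p)   (absorption)
    = NOT t AND p   (double negation)
These differ: at p=1, r=0, t=1, E1 = 1 but E2 = 0.

No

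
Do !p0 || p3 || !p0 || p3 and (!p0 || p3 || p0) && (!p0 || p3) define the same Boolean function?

Yes

E1: !p0 || p3 || !p0 || p3
    = !p0 || p3   [idempotence]
E2: (!p0 || p3 || p0) && (!p0 || p3)
    = !p0 || p3   [absorption]
Both reduce to !p0 || p3, so they are equivalent.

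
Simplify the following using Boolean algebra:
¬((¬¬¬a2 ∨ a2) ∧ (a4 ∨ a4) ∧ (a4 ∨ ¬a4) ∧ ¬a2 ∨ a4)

¬a4

¬((¬¬¬a2 ∨ a2) ∧ (a4 ∨ a4) ∧ (a4 ∨ ¬a4) ∧ ¬a2 ∨ a4)
= ¬((¬a2 ∨ a2) ∧ (a4 ∨ a4) ∧ (a4 ∨ ¬a4) ∧ ¬a2 ∨ a4)
= ¬((a4 ∨ a4) ∧ (a4 ∨ ¬a4) ∧ ¬a2 ∨ a4)
= ¬((a4 ∨ a4) ∧ ¬a2 ∨ a4)
= ¬(a4 ∧ ¬a2 ∨ a4)
= ¬a4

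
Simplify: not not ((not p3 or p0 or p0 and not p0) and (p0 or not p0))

not p3 or p0

not not ((not p3 or p0 or p0 and not p0) and (p0 or not p0))
= not not (not p3 or p0 or p0 and not p0)   [complement / identity]
= not not (not p3 or p0)   [complement / identity]
= not p3 or p0   [double negation]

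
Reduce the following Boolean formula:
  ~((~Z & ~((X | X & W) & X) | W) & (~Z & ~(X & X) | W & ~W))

Z | X

~((~Z & ~((X | X & W) & X) | W) & (~Z & ~(X & X) | W & ~W))
= ~((~Z & ~((X | X & W) & X) | W) & ~Z & ~(X & X))   — complement / identity
= ~((~Z & ~(X & X) | W) & ~Z & ~(X & X))   — absorption
= ~(~Z & ~(X & X))   — absorption
= Z | X & X   — De Morgan
= Z | X   — idempotence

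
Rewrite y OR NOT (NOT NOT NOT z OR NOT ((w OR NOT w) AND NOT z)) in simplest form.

y OR NOT (NOT NOT NOT z OR NOT ((w OR NOT w) AND NOT z))
= y OR NOT NOT z AND (w OR NOT w) AND NOT z
= y OR NOT NOT z AND NOT z
= y OR z AND NOT z
= y

y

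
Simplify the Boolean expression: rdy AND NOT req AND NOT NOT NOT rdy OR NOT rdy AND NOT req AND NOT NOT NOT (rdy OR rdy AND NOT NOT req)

rdy AND NOT req AND NOT NOT NOT rdy OR NOT rdy AND NOT req AND NOT NOT NOT (rdy OR rdy AND NOT NOT req)
= rdy AND NOT req AND NOT NOT NOT rdy OR NOT rdy AND NOT req AND NOT NOT NOT (rdy OR rdy AND req)
= rdy AND NOT req AND NOT NOT NOT rdy OR NOT rdy AND NOT req AND NOT NOT NOT rdy
= NOT req AND NOT NOT NOT rdy
= NOT req AND NOT rdy

NOT req AND NOT rdy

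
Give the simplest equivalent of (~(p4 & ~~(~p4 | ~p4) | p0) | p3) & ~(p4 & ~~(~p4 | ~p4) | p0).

(~(p4 & ~~(~p4 | ~p4) | p0) | p3) & ~(p4 & ~~(~p4 | ~p4) | p0)
= ~(p4 & ~~(~p4 | ~p4) | p0)   [absorption]
= ~(p4 & ~~~p4 | p0)   [idempotence]
= ~(p4 & ~p4 | p0)   [double negation]
= ~p0   [complement / identity]

~p0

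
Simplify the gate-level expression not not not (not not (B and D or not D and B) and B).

not B

not not not (not not (B and D or not D and B) and B)
= not not not (not not B and B)   (distribution)
= not not not (B and B)   (double negation)
= not not not B   (idempotence)
= not B   (double negation)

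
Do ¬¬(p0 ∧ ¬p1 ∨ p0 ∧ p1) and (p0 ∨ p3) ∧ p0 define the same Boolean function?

Yes

E1: ¬¬(p0 ∧ ¬p1 ∨ p0 ∧ p1)
    = p0 ∧ ¬p1 ∨ p0 ∧ p1   [double negation]
    = p0   [distribution]
E2: (p0 ∨ p3) ∧ p0
    = p0   [absorption]
Both reduce to p0, so they are equivalent.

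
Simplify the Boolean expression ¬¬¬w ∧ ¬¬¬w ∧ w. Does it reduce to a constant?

¬¬¬w ∧ ¬¬¬w ∧ w
= ¬¬¬w ∧ w   — idempotence
= ¬w ∧ w   — double negation
= False   — complement

False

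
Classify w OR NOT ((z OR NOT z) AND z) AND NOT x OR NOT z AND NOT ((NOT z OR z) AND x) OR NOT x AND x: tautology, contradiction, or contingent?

w OR NOT ((z OR NOT z) AND z) AND NOT x OR NOT z AND NOT ((NOT z OR z) AND x) OR NOT x AND x
= w OR NOT ((z OR NOT z) AND z) AND NOT x OR NOT z AND NOT ((NOT z OR z) AND x)   (complement / identity)
= w OR NOT ((z OR NOT z) AND z) AND NOT x OR NOT z AND NOT x   (complement / identity)
= w OR NOT z AND NOT x OR NOT z AND NOT x   (complement / identity)
= w OR NOT z AND NOT x   (idempotence)
This depends on w, x, z, so it is not a constant.

contingent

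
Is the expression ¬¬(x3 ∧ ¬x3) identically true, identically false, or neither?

identically false

¬¬(x3 ∧ ¬x3)
= x3 ∧ ¬x3   (double negation)
= False   (complement)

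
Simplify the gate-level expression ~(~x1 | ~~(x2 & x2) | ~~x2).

x1 & ~x2

~(~x1 | ~~(x2 & x2) | ~~x2)
= ~(~x1 | ~~x2 | ~~x2)   — idempotence
= ~(~x1 | ~~x2)   — idempotence
= x1 & ~x2   — De Morgan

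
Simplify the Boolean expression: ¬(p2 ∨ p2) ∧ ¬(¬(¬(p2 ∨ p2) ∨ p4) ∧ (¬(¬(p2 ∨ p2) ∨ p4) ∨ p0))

¬p2

¬(p2 ∨ p2) ∧ ¬(¬(¬(p2 ∨ p2) ∨ p4) ∧ (¬(¬(p2 ∨ p2) ∨ p4) ∨ p0))
= ¬(p2 ∨ p2) ∧ ¬¬(¬(p2 ∨ p2) ∨ p4)   — absorption
= ¬(p2 ∨ p2) ∧ (¬(p2 ∨ p2) ∨ p4)   — double negation
= ¬(p2 ∨ p2)   — absorption
= ¬p2   — idempotence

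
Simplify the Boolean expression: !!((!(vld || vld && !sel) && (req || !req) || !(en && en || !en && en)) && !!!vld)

!vld

!!((!(vld || vld && !sel) && (req || !req) || !(en && en || !en && en)) && !!!vld)
= !!((!(vld || vld && !sel) && (req || !req) || !en) && !!!vld)   — distribution
= !!((!vld && (req || !req) || !en) && !!!vld)   — absorption
= !!((!vld && (req || !req) || !en) && !vld)   — double negation
= !!((!vld || !en) && !vld)   — complement / identity
= !!!vld   — absorption
= !vld   — double negation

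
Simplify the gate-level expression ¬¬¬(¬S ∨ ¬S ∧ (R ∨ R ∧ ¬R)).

¬¬¬(¬S ∨ ¬S ∧ (R ∨ R ∧ ¬R))
= ¬¬¬(¬S ∨ ¬S ∧ R)
= ¬(¬S ∨ ¬S ∧ R)
= ¬¬S
= S

S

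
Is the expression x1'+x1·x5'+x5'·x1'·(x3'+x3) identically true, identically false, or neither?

neither

x1'+x1·x5'+x5'·x1'·(x3'+x3)
= x1'+x1·x5'+x5'·x1'   — complement / identity
= x1'+x5'   — distribution
This depends on x1, x5, so it is not a constant.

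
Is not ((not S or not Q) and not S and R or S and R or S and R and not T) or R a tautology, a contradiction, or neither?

not ((not S or not Q) and not S and R or S and R or S and R and not T) or R
= not ((not S or not Q) and not S and R or S and R) or R   (absorption)
= not (not S and R or S and R) or R   (absorption)
= not R or R   (distribution)
= True   (complement)

tautology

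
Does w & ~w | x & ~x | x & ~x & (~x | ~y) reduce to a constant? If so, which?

w & ~w | x & ~x | x & ~x & (~x | ~y)
= w & ~w | x & ~x | x & ~x   — absorption
= w & ~w | x & ~x   — complement / identity
= x & ~x   — complement / identity
= 0   — complement

yes, False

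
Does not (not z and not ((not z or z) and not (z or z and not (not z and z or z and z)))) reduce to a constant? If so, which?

yes, True

not (not z and not ((not z or z) and not (z or z and not (not z and z or z and z))))
= not (not z and not ((not z or z) and not (z or z and not z)))   — distribution
= z or (not z or z) and not (z or z and not z)   — De Morgan
= z or not (z or z and not z)   — complement / identity
= z or not z   — complement / identity
= True   — complement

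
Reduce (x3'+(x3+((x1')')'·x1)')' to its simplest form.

(x3'+(x3+((x1')')'·x1)')'
= (x3'+(x3+x1'·x1)')'   (double negation)
= x3·(x3+x1'·x1)   (De Morgan)
= x3·x3   (complement / identity)
= x3   (idempotence)

x3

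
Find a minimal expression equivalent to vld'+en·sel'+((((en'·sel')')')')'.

vld'+sel'

vld'+en·sel'+((((en'·sel')')')')'
= vld'+en·sel'+((en'·sel')')'   — double negation
= vld'+en·sel'+en'·sel'   — double negation
= vld'+sel'   — distribution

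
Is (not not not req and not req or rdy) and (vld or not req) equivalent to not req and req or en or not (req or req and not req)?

E1: (not not not req and not req or rdy) and (vld or not req)
    = (not req and not req or rdy) and (vld or not req)
    = (not req or rdy) and (vld or not req)
    = rdy and vld or not req
E2: not req and req or en or not (req or req and not req)
    = en or not (req or req and not req)
    = en or not req
These differ: at en=1, rdy=0, req=1, vld=0, E1 = 0 but E2 = 1.

No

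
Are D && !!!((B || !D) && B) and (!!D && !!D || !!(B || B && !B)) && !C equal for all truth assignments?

E1: D && !!!((B || !D) && B)
    = D && !!!B   — absorption
    = D && !B   — double negation
E2: (!!D && !!D || !!(B || B && !B)) && !C
    = (!!D || !!(B || B && !B)) && !C   — idempotence
    = (!!D || !!B) && !C   — complement / identity
    = (!!D || B) && !C   — double negation
    = (D || B) && !C   — double negation
These differ: at B=0, C=1, D=1, E1 = 1 but E2 = 0.

No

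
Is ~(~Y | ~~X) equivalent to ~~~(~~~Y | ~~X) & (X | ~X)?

E1: ~(~Y | ~~X)
    = Y & ~X   — De Morgan
E2: ~~~(~~~Y | ~~X) & (X | ~X)
    = ~(~~~Y | ~~X) & (X | ~X)   — double negation
    = ~(~~~Y | ~~X)   — complement / identity
    = ~~Y & ~X   — De Morgan
    = Y & ~X   — double negation
Both reduce to Y & ~X, so they are equivalent.

Yes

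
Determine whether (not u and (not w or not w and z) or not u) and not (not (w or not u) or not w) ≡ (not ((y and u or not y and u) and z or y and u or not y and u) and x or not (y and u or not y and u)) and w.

E1: (not u and (not w or not w and z) or not u) and not (not (w or not u) or not w)
    = (not u and not w or not u) and not (not (w or not u) or not w)   — absorption
    = (not u and not w or not u) and (w or not u) and w   — De Morgan
    = not u and (w or not u) and w   — absorption
    = not u and w   — absorption
E2: (not ((y and u or not y and u) and z or y and u or not y and u) and x or not (y and u or not y and u)) and w
    = (not (y and u or not y and u) and x or not (y and u or not y and u)) and w   — absorption
    = not (y and u or not y and u) and w   — absorption
    = not u and w   — distribution
Both reduce to not u and w, so they are equivalent.

Yes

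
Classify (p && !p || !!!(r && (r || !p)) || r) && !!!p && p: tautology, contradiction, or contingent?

(p && !p || !!!(r && (r || !p)) || r) && !!!p && p
= (!!!(r && (r || !p)) || r) && !!!p && p   (complement / identity)
= (!!!r || r) && !!!p && p   (absorption)
= (!r || r) && !!!p && p   (double negation)
= (!r || r) && !p && p   (double negation)
= !p && p   (complement / identity)
= false   (complement)

contradiction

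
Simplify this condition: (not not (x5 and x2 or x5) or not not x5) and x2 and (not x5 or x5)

(not not (x5 and x2 or x5) or not not x5) and x2 and (not x5 or x5)
= (not not x5 or not not x5) and x2 and (not x5 or x5)   (absorption)
= not not x5 and x2 and (not x5 or x5)   (idempotence)
= x5 and x2 and (not x5 or x5)   (double negation)
= x5 and x2   (complement / identity)

x5 and x2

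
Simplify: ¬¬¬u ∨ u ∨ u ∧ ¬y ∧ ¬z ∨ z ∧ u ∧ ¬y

¬¬¬u ∨ u ∨ u ∧ ¬y ∧ ¬z ∨ z ∧ u ∧ ¬y
= ¬¬¬u ∨ u ∨ u ∧ ¬y
= ¬¬¬u ∨ u
= ¬u ∨ u
= True

True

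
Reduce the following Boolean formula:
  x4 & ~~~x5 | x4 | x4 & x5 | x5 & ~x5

x4

x4 & ~~~x5 | x4 | x4 & x5 | x5 & ~x5
= x4 & ~~~x5 | x4 | x5 & ~x5   — absorption
= x4 & ~~~x5 | x4   — complement / identity
= x4 & ~x5 | x4   — double negation
= x4   — absorption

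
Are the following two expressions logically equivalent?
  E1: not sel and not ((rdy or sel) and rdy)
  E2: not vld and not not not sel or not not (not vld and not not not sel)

No

E1: not sel and not ((rdy or sel) and rdy)
    = not sel and not rdy   — absorption
E2: not vld and not not not sel or not not (not vld and not not not sel)
    = not vld and not not not sel or not vld and not not not sel   — double negation
    = not vld and not not not sel   — idempotence
    = not vld and not sel   — double negation
These differ: at rdy=1, sel=0, vld=0, E1 = 0 but E2 = 1.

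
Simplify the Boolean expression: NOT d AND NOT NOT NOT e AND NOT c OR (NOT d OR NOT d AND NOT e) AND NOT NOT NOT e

NOT d AND NOT e

NOT d AND NOT NOT NOT e AND NOT c OR (NOT d OR NOT d AND NOT e) AND NOT NOT NOT e
= NOT d AND NOT NOT NOT e AND NOT c OR NOT d AND NOT NOT NOT e   (absorption)
= NOT d AND NOT NOT NOT e   (absorption)
= NOT d AND NOT e   (double negation)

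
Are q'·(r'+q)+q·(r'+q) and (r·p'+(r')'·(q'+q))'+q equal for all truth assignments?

Yes

E1: q'·(r'+q)+q·(r'+q)
    = r'+q   (distribution)
E2: (r·p'+(r')'·(q'+q))'+q
    = (r·p'+r·(q'+q))'+q   (double negation)
    = (r·p'+r)'+q   (complement / identity)
    = r'+q   (absorption)
Both reduce to r'+q, so they are equivalent.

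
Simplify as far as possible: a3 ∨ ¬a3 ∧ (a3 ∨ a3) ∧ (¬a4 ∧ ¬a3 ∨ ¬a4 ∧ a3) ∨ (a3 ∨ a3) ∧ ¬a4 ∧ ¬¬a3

a3 ∨ ¬a3 ∧ (a3 ∨ a3) ∧ (¬a4 ∧ ¬a3 ∨ ¬a4 ∧ a3) ∨ (a3 ∨ a3) ∧ ¬a4 ∧ ¬¬a3
= a3 ∨ ¬a3 ∧ (a3 ∨ a3) ∧ (¬a4 ∧ ¬a3 ∨ ¬a4 ∧ a3) ∨ (a3 ∨ a3) ∧ ¬a4 ∧ a3   (double negation)
= a3 ∨ ¬a3 ∧ (a3 ∨ a3) ∧ ¬a4 ∨ (a3 ∨ a3) ∧ ¬a4 ∧ a3   (distribution)
= a3 ∨ (a3 ∨ a3) ∧ ¬a4   (distribution)
= a3 ∨ a3 ∧ ¬a4   (idempotence)
= a3   (absorption)

a3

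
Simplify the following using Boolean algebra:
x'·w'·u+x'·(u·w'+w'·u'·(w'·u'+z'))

x'·w'·u+x'·(u·w'+w'·u'·(w'·u'+z'))
= x'·w'·u+x'·(u·w'+w'·u')   (absorption)
= x'·w'·u+x'·w'   (distribution)
= x'·w'   (absorption)

x'·w'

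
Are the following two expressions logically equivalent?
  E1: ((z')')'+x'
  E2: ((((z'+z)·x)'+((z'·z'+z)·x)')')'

No

E1: ((z')')'+x'
    = z'+x'   — double negation
E2: ((((z'+z)·x)'+((z'·z'+z)·x)')')'
    = ((((z'+z)·x)'+((z'+z)·x)')')'   — idempotence
    = ((((z'+z)·x)')')'   — idempotence
    = ((z'+z)·x)'   — double negation
    = x'   — complement / identity
These differ: at x=1, z=0, E1 = 1 but E2 = 0.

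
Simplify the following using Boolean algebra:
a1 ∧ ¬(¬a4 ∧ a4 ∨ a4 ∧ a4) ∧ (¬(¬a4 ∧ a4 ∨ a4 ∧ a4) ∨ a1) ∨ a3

a1 ∧ ¬a4 ∨ a3

a1 ∧ ¬(¬a4 ∧ a4 ∨ a4 ∧ a4) ∧ (¬(¬a4 ∧ a4 ∨ a4 ∧ a4) ∨ a1) ∨ a3
= a1 ∧ ¬(¬a4 ∧ a4 ∨ a4 ∧ a4) ∨ a3   [absorption]
= a1 ∧ ¬a4 ∨ a3   [distribution]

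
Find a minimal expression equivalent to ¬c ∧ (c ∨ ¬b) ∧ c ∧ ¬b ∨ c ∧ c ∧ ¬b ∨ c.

¬c ∧ (c ∨ ¬b) ∧ c ∧ ¬b ∨ c ∧ c ∧ ¬b ∨ c
= ¬c ∧ c ∧ ¬b ∨ c ∧ c ∧ ¬b ∨ c   [absorption]
= c ∧ ¬b ∨ c   [distribution]
= c   [absorption]

c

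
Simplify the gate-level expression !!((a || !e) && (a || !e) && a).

!!((a || !e) && (a || !e) && a)
= !!((a || !e) && a)
= !!a
= a

a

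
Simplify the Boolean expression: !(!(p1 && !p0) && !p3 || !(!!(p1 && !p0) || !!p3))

!(!(p1 && !p0) && !p3 || !(!!(p1 && !p0) || !!p3))
= !(!(p1 && !p0) && !p3 || !(p1 && !p0) && !p3)   [De Morgan]
= !(!(p1 && !p0) && !p3)   [idempotence]
= p1 && !p0 || p3   [De Morgan]

p1 && !p0 || p3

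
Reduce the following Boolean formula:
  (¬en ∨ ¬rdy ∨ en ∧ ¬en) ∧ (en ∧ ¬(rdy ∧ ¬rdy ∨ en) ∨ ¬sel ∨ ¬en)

¬rdy ∧ ¬sel ∨ ¬en

(¬en ∨ ¬rdy ∨ en ∧ ¬en) ∧ (en ∧ ¬(rdy ∧ ¬rdy ∨ en) ∨ ¬sel ∨ ¬en)
= (¬en ∨ ¬rdy ∨ en ∧ ¬en) ∧ (en ∧ ¬en ∨ ¬sel ∨ ¬en)
= (¬en ∨ ¬rdy ∨ en ∧ ¬en) ∧ (¬sel ∨ ¬en)
= (¬en ∨ ¬rdy) ∧ (¬sel ∨ ¬en)
= ¬rdy ∧ ¬sel ∨ ¬en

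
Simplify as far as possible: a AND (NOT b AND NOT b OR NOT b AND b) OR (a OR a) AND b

a AND (NOT b AND NOT b OR NOT b AND b) OR (a OR a) AND b
= a AND NOT b OR (a OR a) AND b   (distribution)
= a AND NOT b OR a AND b   (idempotence)
= a   (distribution)

a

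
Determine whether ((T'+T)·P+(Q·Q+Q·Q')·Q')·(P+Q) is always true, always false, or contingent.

((T'+T)·P+(Q·Q+Q·Q')·Q')·(P+Q)
= ((T'+T)·P+Q·Q')·(P+Q)   [distribution]
= (P+Q·Q')·(P+Q)   [complement / identity]
= P·(P+Q)   [complement / identity]
= P   [absorption]
This depends on P, so it is not a constant.

contingent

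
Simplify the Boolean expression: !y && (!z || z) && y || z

!y && (!z || z) && y || z
= !y && y || z   [complement / identity]
= z   [complement / identity]

z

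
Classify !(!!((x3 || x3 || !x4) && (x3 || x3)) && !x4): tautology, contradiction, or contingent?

!(!!((x3 || x3 || !x4) && (x3 || x3)) && !x4)
= !(!!(x3 || x3) && !x4)
= !(x3 || x3) || x4
= !x3 || x4
This depends on x3, x4, so it is not a constant.

contingent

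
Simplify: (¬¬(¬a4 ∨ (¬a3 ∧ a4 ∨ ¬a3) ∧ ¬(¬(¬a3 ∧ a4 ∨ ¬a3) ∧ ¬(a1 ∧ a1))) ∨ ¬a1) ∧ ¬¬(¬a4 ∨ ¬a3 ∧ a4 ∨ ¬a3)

¬a4 ∨ ¬a3

(¬¬(¬a4 ∨ (¬a3 ∧ a4 ∨ ¬a3) ∧ ¬(¬(¬a3 ∧ a4 ∨ ¬a3) ∧ ¬(a1 ∧ a1))) ∨ ¬a1) ∧ ¬¬(¬a4 ∨ ¬a3 ∧ a4 ∨ ¬a3)
= (¬¬(¬a4 ∨ (¬a3 ∧ a4 ∨ ¬a3) ∧ (¬a3 ∧ a4 ∨ ¬a3 ∨ a1 ∧ a1)) ∨ ¬a1) ∧ ¬¬(¬a4 ∨ ¬a3 ∧ a4 ∨ ¬a3)   — De Morgan
= (¬¬(¬a4 ∨ (¬a3 ∧ a4 ∨ ¬a3) ∧ (¬a3 ∧ a4 ∨ ¬a3 ∨ a1)) ∨ ¬a1) ∧ ¬¬(¬a4 ∨ ¬a3 ∧ a4 ∨ ¬a3)   — idempotence
= (¬¬(¬a4 ∨ ¬a3 ∧ a4 ∨ ¬a3) ∨ ¬a1) ∧ ¬¬(¬a4 ∨ ¬a3 ∧ a4 ∨ ¬a3)   — absorption
= ¬¬(¬a4 ∨ ¬a3 ∧ a4 ∨ ¬a3)   — absorption
= ¬a4 ∨ ¬a3 ∧ a4 ∨ ¬a3   — double negation
= ¬a4 ∨ ¬a3   — absorption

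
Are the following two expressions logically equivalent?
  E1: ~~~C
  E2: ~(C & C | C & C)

E1: ~~~C
    = ~C
E2: ~(C & C | C & C)
    = ~(C & C)
    = ~C
Both reduce to ~C, so they are equivalent.

Yes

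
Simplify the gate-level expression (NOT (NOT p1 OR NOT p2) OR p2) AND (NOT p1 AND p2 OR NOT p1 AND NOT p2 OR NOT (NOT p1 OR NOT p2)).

p2

(NOT (NOT p1 OR NOT p2) OR p2) AND (NOT p1 AND p2 OR NOT p1 AND NOT p2 OR NOT (NOT p1 OR NOT p2))
= p2 AND (NOT p1 AND p2 OR NOT p1 AND NOT p2) OR NOT (NOT p1 OR NOT p2)
= p2 AND NOT p1 OR NOT (NOT p1 OR NOT p2)
= p2 AND NOT p1 OR p1 AND p2
= p2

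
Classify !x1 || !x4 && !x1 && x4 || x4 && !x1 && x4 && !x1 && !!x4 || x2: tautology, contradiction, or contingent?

!x1 || !x4 && !x1 && x4 || x4 && !x1 && x4 && !x1 && !!x4 || x2
= !x1 || !x4 && !x1 && x4 || x4 && !x1 && x4 && !x1 && x4 || x2   (double negation)
= !x1 || !x4 && !x1 && x4 || x4 && !x1 && x4 || x2   (idempotence)
= !x1 || !x1 && x4 || x2   (distribution)
= !x1 || x2   (absorption)
This depends on x1, x2, so it is not a constant.

contingent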